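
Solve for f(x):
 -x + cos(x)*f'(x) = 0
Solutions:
 f(x) = C1 + Integral(x/cos(x), x)


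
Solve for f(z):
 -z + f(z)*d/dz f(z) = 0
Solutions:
 f(z) = -sqrt(C1 + z^2)
 f(z) = sqrt(C1 + z^2)


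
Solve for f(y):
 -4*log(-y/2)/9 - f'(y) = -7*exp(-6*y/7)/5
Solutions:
 f(y) = C1 - 4*y*log(-y)/9 + 4*y*(log(2) + 1)/9 - 49*exp(-6*y/7)/30


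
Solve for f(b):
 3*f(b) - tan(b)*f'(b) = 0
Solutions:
 f(b) = C1*sin(b)^3


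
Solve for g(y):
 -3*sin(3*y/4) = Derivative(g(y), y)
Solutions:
 g(y) = C1 + 4*cos(3*y/4)


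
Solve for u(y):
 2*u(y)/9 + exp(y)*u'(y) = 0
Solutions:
 u(y) = C1*exp(2*exp(-y)/9)


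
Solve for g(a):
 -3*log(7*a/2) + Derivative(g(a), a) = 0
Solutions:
 g(a) = C1 + 3*a*log(a) - 3*a + a*log(343/8)


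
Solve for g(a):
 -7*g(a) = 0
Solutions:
 g(a) = 0


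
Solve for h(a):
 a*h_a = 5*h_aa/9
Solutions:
 h(a) = C1 + C2*erfi(3*sqrt(10)*a/10)


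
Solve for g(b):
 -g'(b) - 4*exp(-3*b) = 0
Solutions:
 g(b) = C1 + 4*exp(-3*b)/3


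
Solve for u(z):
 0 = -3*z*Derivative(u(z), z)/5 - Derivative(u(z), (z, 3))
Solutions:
 u(z) = C1 + Integral(C2*airyai(-3^(1/3)*5^(2/3)*z/5) + C3*airybi(-3^(1/3)*5^(2/3)*z/5), z)


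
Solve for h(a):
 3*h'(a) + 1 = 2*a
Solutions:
 h(a) = C1 + a^2/3 - a/3


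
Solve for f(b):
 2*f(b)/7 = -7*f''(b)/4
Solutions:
 f(b) = C1*sin(2*sqrt(2)*b/7) + C2*cos(2*sqrt(2)*b/7)


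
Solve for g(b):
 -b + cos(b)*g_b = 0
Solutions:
 g(b) = C1 + Integral(b/cos(b), b)


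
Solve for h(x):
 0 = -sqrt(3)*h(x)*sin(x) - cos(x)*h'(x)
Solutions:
 h(x) = C1*cos(x)^(sqrt(3))


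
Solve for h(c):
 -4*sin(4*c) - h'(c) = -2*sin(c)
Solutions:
 h(c) = C1 - 2*cos(c) + cos(4*c)


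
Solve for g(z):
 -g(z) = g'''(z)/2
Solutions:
 g(z) = C3*exp(-2^(1/3)*z) + (C1*sin(2^(1/3)*sqrt(3)*z/2) + C2*cos(2^(1/3)*sqrt(3)*z/2))*exp(2^(1/3)*z/2)


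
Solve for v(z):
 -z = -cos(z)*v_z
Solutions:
 v(z) = C1 + Integral(z/cos(z), z)


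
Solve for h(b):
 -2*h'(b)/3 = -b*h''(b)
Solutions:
 h(b) = C1 + C2*b^(5/3)


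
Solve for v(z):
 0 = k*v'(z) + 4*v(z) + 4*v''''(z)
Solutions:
 v(z) = C1*exp(z*(-2^(1/6)*3^(2/3)*sqrt((9*k^2 + sqrt(3)*sqrt(27*k^4 - 65536))^(1/3) + 32*6^(1/3)/(9*k^2 + sqrt(3)*sqrt(27*k^4 - 65536))^(1/3)) + sqrt(3)*sqrt(6*2^(5/6)*3^(1/3)*k/sqrt((9*k^2 + sqrt(3)*sqrt(27*k^4 - 65536))^(1/3) + 32*6^(1/3)/(9*k^2 + sqrt(3)*sqrt(27*k^4 - 65536))^(1/3)) - 6^(1/3)*(9*k^2 + sqrt(3)*sqrt(27*k^4 - 65536))^(1/3) - 32*6^(2/3)/(9*k^2 + sqrt(3)*sqrt(27*k^4 - 65536))^(1/3)))/12) + C2*exp(z*(2^(1/6)*3^(2/3)*sqrt((9*k^2 + sqrt(3)*sqrt(27*k^4 - 65536))^(1/3) + 32*6^(1/3)/(9*k^2 + sqrt(3)*sqrt(27*k^4 - 65536))^(1/3)) - sqrt(3)*sqrt(-6*2^(5/6)*3^(1/3)*k/sqrt((9*k^2 + sqrt(3)*sqrt(27*k^4 - 65536))^(1/3) + 32*6^(1/3)/(9*k^2 + sqrt(3)*sqrt(27*k^4 - 65536))^(1/3)) - 6^(1/3)*(9*k^2 + sqrt(3)*sqrt(27*k^4 - 65536))^(1/3) - 32*6^(2/3)/(9*k^2 + sqrt(3)*sqrt(27*k^4 - 65536))^(1/3)))/12) + C3*exp(z*(2^(1/6)*3^(2/3)*sqrt((9*k^2 + sqrt(3)*sqrt(27*k^4 - 65536))^(1/3) + 32*6^(1/3)/(9*k^2 + sqrt(3)*sqrt(27*k^4 - 65536))^(1/3)) + sqrt(3)*sqrt(-6*2^(5/6)*3^(1/3)*k/sqrt((9*k^2 + sqrt(3)*sqrt(27*k^4 - 65536))^(1/3) + 32*6^(1/3)/(9*k^2 + sqrt(3)*sqrt(27*k^4 - 65536))^(1/3)) - 6^(1/3)*(9*k^2 + sqrt(3)*sqrt(27*k^4 - 65536))^(1/3) - 32*6^(2/3)/(9*k^2 + sqrt(3)*sqrt(27*k^4 - 65536))^(1/3)))/12) + C4*exp(-z*(2^(1/6)*3^(2/3)*sqrt((9*k^2 + sqrt(3)*sqrt(27*k^4 - 65536))^(1/3) + 32*6^(1/3)/(9*k^2 + sqrt(3)*sqrt(27*k^4 - 65536))^(1/3)) + sqrt(3)*sqrt(6*2^(5/6)*3^(1/3)*k/sqrt((9*k^2 + sqrt(3)*sqrt(27*k^4 - 65536))^(1/3) + 32*6^(1/3)/(9*k^2 + sqrt(3)*sqrt(27*k^4 - 65536))^(1/3)) - 6^(1/3)*(9*k^2 + sqrt(3)*sqrt(27*k^4 - 65536))^(1/3) - 32*6^(2/3)/(9*k^2 + sqrt(3)*sqrt(27*k^4 - 65536))^(1/3)))/12)


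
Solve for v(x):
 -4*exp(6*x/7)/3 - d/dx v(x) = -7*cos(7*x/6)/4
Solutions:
 v(x) = C1 - 14*exp(6*x/7)/9 + 3*sin(7*x/6)/2


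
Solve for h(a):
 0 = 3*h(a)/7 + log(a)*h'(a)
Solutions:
 h(a) = C1*exp(-3*li(a)/7)


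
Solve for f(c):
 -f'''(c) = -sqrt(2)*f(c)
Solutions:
 f(c) = C3*exp(2^(1/6)*c) + (C1*sin(2^(1/6)*sqrt(3)*c/2) + C2*cos(2^(1/6)*sqrt(3)*c/2))*exp(-2^(1/6)*c/2)


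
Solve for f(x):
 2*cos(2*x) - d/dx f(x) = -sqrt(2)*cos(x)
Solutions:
 f(x) = C1 + sqrt(2)*sin(x) + sin(2*x)


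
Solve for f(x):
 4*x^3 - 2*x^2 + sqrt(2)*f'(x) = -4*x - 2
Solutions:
 f(x) = C1 - sqrt(2)*x^4/2 + sqrt(2)*x^3/3 - sqrt(2)*x^2 - sqrt(2)*x


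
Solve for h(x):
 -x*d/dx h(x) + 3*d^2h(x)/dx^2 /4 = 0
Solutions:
 h(x) = C1 + C2*erfi(sqrt(6)*x/3)


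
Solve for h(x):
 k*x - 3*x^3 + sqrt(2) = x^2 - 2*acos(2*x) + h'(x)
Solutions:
 h(x) = C1 + k*x^2/2 - 3*x^4/4 - x^3/3 + 2*x*acos(2*x) + sqrt(2)*x - sqrt(1 - 4*x^2)


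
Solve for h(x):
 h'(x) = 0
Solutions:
 h(x) = C1


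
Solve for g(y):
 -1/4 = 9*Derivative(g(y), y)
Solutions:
 g(y) = C1 - y/36


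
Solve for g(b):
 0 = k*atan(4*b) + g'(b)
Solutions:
 g(b) = C1 - k*(b*atan(4*b) - log(16*b^2 + 1)/8)


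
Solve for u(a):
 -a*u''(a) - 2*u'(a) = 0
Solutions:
 u(a) = C1 + C2/a


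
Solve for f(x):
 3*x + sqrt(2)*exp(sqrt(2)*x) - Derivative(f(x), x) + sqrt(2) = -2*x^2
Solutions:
 f(x) = C1 + 2*x^3/3 + 3*x^2/2 + sqrt(2)*x + exp(sqrt(2)*x)


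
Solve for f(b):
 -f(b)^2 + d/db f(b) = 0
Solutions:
 f(b) = -1/(C1 + b)


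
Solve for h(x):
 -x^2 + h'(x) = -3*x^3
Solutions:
 h(x) = C1 - 3*x^4/4 + x^3/3


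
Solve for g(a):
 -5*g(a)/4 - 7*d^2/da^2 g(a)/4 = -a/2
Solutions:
 g(a) = C1*sin(sqrt(35)*a/7) + C2*cos(sqrt(35)*a/7) + 2*a/5


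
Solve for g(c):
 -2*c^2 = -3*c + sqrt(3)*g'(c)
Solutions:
 g(c) = C1 - 2*sqrt(3)*c^3/9 + sqrt(3)*c^2/2


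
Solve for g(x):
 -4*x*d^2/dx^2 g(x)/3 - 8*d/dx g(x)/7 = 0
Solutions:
 g(x) = C1 + C2*x^(1/7)


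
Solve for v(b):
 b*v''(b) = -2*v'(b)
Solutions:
 v(b) = C1 + C2/b


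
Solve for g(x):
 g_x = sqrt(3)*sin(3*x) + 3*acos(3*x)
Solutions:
 g(x) = C1 + 3*x*acos(3*x) - sqrt(1 - 9*x^2) - sqrt(3)*cos(3*x)/3


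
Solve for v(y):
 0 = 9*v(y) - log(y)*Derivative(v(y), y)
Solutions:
 v(y) = C1*exp(9*li(y))


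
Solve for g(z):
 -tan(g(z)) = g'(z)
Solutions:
 g(z) = pi - asin(C1*exp(-z))
 g(z) = asin(C1*exp(-z))


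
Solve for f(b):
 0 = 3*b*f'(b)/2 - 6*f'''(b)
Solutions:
 f(b) = C1 + Integral(C2*airyai(2^(1/3)*b/2) + C3*airybi(2^(1/3)*b/2), b)


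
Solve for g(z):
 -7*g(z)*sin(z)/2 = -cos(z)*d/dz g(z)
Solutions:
 g(z) = C1/cos(z)^(7/2)


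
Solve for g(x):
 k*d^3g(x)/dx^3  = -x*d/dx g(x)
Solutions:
 g(x) = C1 + Integral(C2*airyai(x*(-1/k)^(1/3)) + C3*airybi(x*(-1/k)^(1/3)), x)


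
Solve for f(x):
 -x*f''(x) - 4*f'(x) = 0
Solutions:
 f(x) = C1 + C2/x^3


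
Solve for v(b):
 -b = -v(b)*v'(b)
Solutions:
 v(b) = -sqrt(C1 + b^2)
 v(b) = sqrt(C1 + b^2)


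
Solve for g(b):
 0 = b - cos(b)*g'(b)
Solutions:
 g(b) = C1 + Integral(b/cos(b), b)


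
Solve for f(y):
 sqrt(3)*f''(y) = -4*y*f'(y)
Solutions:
 f(y) = C1 + C2*erf(sqrt(2)*3^(3/4)*y/3)


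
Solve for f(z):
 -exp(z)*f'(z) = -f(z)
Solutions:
 f(z) = C1*exp(-exp(-z))


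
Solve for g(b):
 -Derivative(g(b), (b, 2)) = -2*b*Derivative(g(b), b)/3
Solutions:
 g(b) = C1 + C2*erfi(sqrt(3)*b/3)


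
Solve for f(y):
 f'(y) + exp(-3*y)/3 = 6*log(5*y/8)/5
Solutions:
 f(y) = C1 + 6*y*log(y)/5 + 6*y*(-3*log(2) - 1 + log(5))/5 + exp(-3*y)/9


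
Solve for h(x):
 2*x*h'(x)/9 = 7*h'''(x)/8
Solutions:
 h(x) = C1 + Integral(C2*airyai(2*294^(1/3)*x/21) + C3*airybi(2*294^(1/3)*x/21), x)


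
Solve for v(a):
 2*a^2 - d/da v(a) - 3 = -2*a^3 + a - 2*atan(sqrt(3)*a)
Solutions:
 v(a) = C1 + a^4/2 + 2*a^3/3 - a^2/2 + 2*a*atan(sqrt(3)*a) - 3*a - sqrt(3)*log(3*a^2 + 1)/3


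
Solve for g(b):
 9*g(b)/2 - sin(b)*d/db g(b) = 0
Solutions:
 g(b) = C1*(cos(b) - 1)^(1/4)*(cos(b)^2 - 2*cos(b) + 1)/((cos(b) + 1)^(1/4)*(cos(b)^2 + 2*cos(b) + 1))


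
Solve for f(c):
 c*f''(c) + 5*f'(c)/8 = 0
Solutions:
 f(c) = C1 + C2*c^(3/8)


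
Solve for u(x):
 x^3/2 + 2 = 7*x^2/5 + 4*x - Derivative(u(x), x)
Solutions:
 u(x) = C1 - x^4/8 + 7*x^3/15 + 2*x^2 - 2*x


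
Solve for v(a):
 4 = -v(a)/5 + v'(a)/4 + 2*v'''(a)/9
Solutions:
 v(a) = C1*exp(-a*(-5*20^(1/3)*3^(2/3)/(24 + 11*sqrt(6))^(1/3) + 150^(1/3)*(24 + 11*sqrt(6))^(1/3))/40)*sin(3^(1/6)*a*(15*20^(1/3)/(24 + 11*sqrt(6))^(1/3) + 3^(2/3)*50^(1/3)*(24 + 11*sqrt(6))^(1/3))/40) + C2*exp(-a*(-5*20^(1/3)*3^(2/3)/(24 + 11*sqrt(6))^(1/3) + 150^(1/3)*(24 + 11*sqrt(6))^(1/3))/40)*cos(3^(1/6)*a*(15*20^(1/3)/(24 + 11*sqrt(6))^(1/3) + 3^(2/3)*50^(1/3)*(24 + 11*sqrt(6))^(1/3))/40) + C3*exp(a*(-5*20^(1/3)*3^(2/3)/(24 + 11*sqrt(6))^(1/3) + 150^(1/3)*(24 + 11*sqrt(6))^(1/3))/20) - 20


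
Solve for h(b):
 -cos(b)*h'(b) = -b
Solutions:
 h(b) = C1 + Integral(b/cos(b), b)


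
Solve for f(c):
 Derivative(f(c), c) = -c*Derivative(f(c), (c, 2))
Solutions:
 f(c) = C1 + C2*log(c)


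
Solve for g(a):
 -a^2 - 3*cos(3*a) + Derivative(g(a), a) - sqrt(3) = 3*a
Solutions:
 g(a) = C1 + a^3/3 + 3*a^2/2 + sqrt(3)*a + sin(3*a)


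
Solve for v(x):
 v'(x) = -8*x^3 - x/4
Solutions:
 v(x) = C1 - 2*x^4 - x^2/8


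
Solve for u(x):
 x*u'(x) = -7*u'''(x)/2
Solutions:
 u(x) = C1 + Integral(C2*airyai(-2^(1/3)*7^(2/3)*x/7) + C3*airybi(-2^(1/3)*7^(2/3)*x/7), x)


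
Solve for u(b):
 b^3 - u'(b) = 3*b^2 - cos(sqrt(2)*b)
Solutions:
 u(b) = C1 + b^4/4 - b^3 + sqrt(2)*sin(sqrt(2)*b)/2


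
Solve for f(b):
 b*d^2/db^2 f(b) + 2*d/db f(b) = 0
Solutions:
 f(b) = C1 + C2/b


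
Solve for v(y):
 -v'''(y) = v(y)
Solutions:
 v(y) = C3*exp(-y) + (C1*sin(sqrt(3)*y/2) + C2*cos(sqrt(3)*y/2))*exp(y/2)


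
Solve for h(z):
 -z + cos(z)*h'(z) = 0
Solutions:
 h(z) = C1 + Integral(z/cos(z), z)


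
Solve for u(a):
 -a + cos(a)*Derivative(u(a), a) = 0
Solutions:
 u(a) = C1 + Integral(a/cos(a), a)


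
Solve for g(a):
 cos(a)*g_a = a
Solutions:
 g(a) = C1 + Integral(a/cos(a), a)


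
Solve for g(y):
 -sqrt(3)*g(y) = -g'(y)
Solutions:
 g(y) = C1*exp(sqrt(3)*y)


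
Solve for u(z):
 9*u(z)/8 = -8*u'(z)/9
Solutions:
 u(z) = C1*exp(-81*z/64)


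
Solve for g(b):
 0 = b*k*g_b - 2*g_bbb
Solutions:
 g(b) = C1 + Integral(C2*airyai(2^(2/3)*b*k^(1/3)/2) + C3*airybi(2^(2/3)*b*k^(1/3)/2), b)


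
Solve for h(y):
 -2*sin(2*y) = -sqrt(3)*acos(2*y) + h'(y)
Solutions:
 h(y) = C1 + sqrt(3)*(y*acos(2*y) - sqrt(1 - 4*y^2)/2) + cos(2*y)


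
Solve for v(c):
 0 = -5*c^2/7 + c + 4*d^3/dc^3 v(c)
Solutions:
 v(c) = C1 + C2*c + C3*c^2 + c^5/336 - c^4/96


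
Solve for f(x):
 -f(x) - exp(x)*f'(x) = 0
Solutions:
 f(x) = C1*exp(exp(-x))


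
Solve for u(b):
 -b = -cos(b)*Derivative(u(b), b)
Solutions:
 u(b) = C1 + Integral(b/cos(b), b)


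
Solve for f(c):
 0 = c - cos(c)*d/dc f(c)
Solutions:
 f(c) = C1 + Integral(c/cos(c), c)


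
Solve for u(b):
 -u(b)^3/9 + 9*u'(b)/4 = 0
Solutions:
 u(b) = -9*sqrt(2)*sqrt(-1/(C1 + 4*b))/2
 u(b) = 9*sqrt(2)*sqrt(-1/(C1 + 4*b))/2


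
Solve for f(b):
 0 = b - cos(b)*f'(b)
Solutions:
 f(b) = C1 + Integral(b/cos(b), b)


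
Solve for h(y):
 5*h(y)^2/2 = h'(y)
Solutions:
 h(y) = -2/(C1 + 5*y)


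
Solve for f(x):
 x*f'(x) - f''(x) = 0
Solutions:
 f(x) = C1 + C2*erfi(sqrt(2)*x/2)


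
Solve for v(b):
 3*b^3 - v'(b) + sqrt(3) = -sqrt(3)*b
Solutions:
 v(b) = C1 + 3*b^4/4 + sqrt(3)*b^2/2 + sqrt(3)*b


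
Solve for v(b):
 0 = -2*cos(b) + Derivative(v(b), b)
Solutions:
 v(b) = C1 + 2*sin(b)


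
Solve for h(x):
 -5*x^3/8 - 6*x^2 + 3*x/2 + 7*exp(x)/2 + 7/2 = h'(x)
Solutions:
 h(x) = C1 - 5*x^4/32 - 2*x^3 + 3*x^2/4 + 7*x/2 + 7*exp(x)/2


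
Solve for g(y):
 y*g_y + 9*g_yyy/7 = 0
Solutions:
 g(y) = C1 + Integral(C2*airyai(-21^(1/3)*y/3) + C3*airybi(-21^(1/3)*y/3), y)


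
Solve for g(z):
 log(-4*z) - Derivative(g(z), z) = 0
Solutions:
 g(z) = C1 + z*log(-z) + z*(-1 + 2*log(2))


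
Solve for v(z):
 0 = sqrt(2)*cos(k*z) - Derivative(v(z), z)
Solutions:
 v(z) = C1 + sqrt(2)*sin(k*z)/k


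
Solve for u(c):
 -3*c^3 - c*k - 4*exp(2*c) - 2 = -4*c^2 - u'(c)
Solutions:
 u(c) = C1 + 3*c^4/4 - 4*c^3/3 + c^2*k/2 + 2*c + 2*exp(2*c)


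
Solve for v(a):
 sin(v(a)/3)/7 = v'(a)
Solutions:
 -a/7 + 3*log(cos(v(a)/3) - 1)/2 - 3*log(cos(v(a)/3) + 1)/2 = C1


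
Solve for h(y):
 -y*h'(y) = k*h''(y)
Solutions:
 h(y) = C1 + C2*sqrt(k)*erf(sqrt(2)*y*sqrt(1/k)/2)


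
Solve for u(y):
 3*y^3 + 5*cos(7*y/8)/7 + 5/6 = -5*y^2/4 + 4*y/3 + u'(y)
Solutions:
 u(y) = C1 + 3*y^4/4 + 5*y^3/12 - 2*y^2/3 + 5*y/6 + 40*sin(7*y/8)/49


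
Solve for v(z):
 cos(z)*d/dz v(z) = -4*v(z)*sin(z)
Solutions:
 v(z) = C1*cos(z)^4


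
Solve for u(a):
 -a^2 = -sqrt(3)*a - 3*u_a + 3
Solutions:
 u(a) = C1 + a^3/9 - sqrt(3)*a^2/6 + a


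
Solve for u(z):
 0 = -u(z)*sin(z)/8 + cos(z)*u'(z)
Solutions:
 u(z) = C1/cos(z)^(1/8)


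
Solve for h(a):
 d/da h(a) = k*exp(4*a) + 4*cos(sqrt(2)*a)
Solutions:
 h(a) = C1 + k*exp(4*a)/4 + 2*sqrt(2)*sin(sqrt(2)*a)


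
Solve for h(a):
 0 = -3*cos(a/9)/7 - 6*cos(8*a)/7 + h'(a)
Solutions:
 h(a) = C1 + 27*sin(a/9)/7 + 3*sin(8*a)/28


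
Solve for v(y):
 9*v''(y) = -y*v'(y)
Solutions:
 v(y) = C1 + C2*erf(sqrt(2)*y/6)


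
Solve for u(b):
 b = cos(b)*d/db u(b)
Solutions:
 u(b) = C1 + Integral(b/cos(b), b)


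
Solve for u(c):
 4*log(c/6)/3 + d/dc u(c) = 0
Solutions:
 u(c) = C1 - 4*c*log(c)/3 + 4*c/3 + 4*c*log(6)/3


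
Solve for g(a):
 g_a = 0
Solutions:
 g(a) = C1


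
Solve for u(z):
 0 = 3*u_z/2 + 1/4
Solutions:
 u(z) = C1 - z/6


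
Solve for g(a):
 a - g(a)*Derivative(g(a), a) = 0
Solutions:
 g(a) = -sqrt(C1 + a^2)
 g(a) = sqrt(C1 + a^2)


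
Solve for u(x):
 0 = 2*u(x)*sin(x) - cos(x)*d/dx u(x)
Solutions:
 u(x) = C1/cos(x)^2


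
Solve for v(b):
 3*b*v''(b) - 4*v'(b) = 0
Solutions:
 v(b) = C1 + C2*b^(7/3)


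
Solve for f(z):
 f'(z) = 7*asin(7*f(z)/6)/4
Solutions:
 Integral(1/asin(7*_y/6), (_y, f(z))) = C1 + 7*z/4


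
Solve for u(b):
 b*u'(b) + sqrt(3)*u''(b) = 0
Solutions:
 u(b) = C1 + C2*erf(sqrt(2)*3^(3/4)*b/6)


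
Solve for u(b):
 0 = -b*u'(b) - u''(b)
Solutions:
 u(b) = C1 + C2*erf(sqrt(2)*b/2)


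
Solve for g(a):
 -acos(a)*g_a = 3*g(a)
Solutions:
 g(a) = C1*exp(-3*Integral(1/acos(a), a))


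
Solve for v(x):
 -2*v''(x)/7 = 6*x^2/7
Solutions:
 v(x) = C1 + C2*x - x^4/4


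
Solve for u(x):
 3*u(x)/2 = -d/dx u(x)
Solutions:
 u(x) = C1*exp(-3*x/2)


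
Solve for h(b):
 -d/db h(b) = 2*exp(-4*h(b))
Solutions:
 h(b) = log(-I*(C1 - 8*b)^(1/4))
 h(b) = log(I*(C1 - 8*b)^(1/4))
 h(b) = log(-(C1 - 8*b)^(1/4))
 h(b) = log(C1 - 8*b)/4


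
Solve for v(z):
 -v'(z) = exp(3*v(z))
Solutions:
 v(z) = log((-3^(2/3) - 3*3^(1/6)*I)*(1/(C1 + z))^(1/3)/6)
 v(z) = log((-3^(2/3) + 3*3^(1/6)*I)*(1/(C1 + z))^(1/3)/6)
 v(z) = log(1/(C1 + 3*z))/3


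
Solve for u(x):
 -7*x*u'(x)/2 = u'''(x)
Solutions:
 u(x) = C1 + Integral(C2*airyai(-2^(2/3)*7^(1/3)*x/2) + C3*airybi(-2^(2/3)*7^(1/3)*x/2), x)


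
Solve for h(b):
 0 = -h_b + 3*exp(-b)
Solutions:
 h(b) = C1 - 3*exp(-b)


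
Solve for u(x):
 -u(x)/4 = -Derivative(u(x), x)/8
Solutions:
 u(x) = C1*exp(2*x)


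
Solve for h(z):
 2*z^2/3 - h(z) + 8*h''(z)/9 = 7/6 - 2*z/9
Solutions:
 h(z) = C1*exp(-3*sqrt(2)*z/4) + C2*exp(3*sqrt(2)*z/4) + 2*z^2/3 + 2*z/9 + 1/54


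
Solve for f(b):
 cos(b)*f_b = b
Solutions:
 f(b) = C1 + Integral(b/cos(b), b)


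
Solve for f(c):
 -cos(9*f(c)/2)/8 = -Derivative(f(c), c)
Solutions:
 -c/8 - log(sin(9*f(c)/2) - 1)/9 + log(sin(9*f(c)/2) + 1)/9 = C1


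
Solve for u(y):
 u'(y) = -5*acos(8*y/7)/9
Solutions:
 u(y) = C1 - 5*y*acos(8*y/7)/9 + 5*sqrt(49 - 64*y^2)/72


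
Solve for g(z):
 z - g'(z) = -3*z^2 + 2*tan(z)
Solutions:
 g(z) = C1 + z^3 + z^2/2 + 2*log(cos(z))


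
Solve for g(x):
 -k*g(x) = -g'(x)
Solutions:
 g(x) = C1*exp(k*x)


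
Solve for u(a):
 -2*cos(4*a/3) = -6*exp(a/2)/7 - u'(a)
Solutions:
 u(a) = C1 - 12*exp(a/2)/7 + 3*sin(4*a/3)/2


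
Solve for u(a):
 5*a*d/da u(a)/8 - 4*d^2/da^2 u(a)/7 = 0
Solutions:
 u(a) = C1 + C2*erfi(sqrt(35)*a/8)


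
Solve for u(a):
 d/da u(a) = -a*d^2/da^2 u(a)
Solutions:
 u(a) = C1 + C2*log(a)


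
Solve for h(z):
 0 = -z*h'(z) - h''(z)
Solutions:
 h(z) = C1 + C2*erf(sqrt(2)*z/2)


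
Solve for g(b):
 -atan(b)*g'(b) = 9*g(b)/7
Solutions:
 g(b) = C1*exp(-9*Integral(1/atan(b), b)/7)


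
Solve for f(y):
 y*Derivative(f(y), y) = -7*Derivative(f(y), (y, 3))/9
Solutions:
 f(y) = C1 + Integral(C2*airyai(-21^(2/3)*y/7) + C3*airybi(-21^(2/3)*y/7), y)


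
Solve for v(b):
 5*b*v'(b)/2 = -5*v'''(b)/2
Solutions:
 v(b) = C1 + Integral(C2*airyai(-b) + C3*airybi(-b), b)


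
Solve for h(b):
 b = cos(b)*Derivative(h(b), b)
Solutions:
 h(b) = C1 + Integral(b/cos(b), b)


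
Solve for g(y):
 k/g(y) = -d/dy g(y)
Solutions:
 g(y) = -sqrt(C1 - 2*k*y)
 g(y) = sqrt(C1 - 2*k*y)


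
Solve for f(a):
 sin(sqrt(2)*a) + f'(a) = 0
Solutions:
 f(a) = C1 + sqrt(2)*cos(sqrt(2)*a)/2


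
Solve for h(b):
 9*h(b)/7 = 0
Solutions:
 h(b) = 0


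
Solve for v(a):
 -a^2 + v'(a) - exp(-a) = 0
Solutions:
 v(a) = C1 + a^3/3 - exp(-a)


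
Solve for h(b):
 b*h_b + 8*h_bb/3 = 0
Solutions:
 h(b) = C1 + C2*erf(sqrt(3)*b/4)


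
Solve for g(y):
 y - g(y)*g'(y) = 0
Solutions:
 g(y) = -sqrt(C1 + y^2)
 g(y) = sqrt(C1 + y^2)


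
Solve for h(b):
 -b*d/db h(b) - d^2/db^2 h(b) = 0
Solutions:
 h(b) = C1 + C2*erf(sqrt(2)*b/2)


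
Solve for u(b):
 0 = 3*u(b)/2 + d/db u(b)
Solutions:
 u(b) = C1*exp(-3*b/2)


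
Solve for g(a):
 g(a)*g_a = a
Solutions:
 g(a) = -sqrt(C1 + a^2)
 g(a) = sqrt(C1 + a^2)


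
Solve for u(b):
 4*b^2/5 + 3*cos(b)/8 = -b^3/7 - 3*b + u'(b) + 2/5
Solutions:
 u(b) = C1 + b^4/28 + 4*b^3/15 + 3*b^2/2 - 2*b/5 + 3*sin(b)/8


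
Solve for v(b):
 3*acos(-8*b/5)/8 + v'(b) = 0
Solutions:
 v(b) = C1 - 3*b*acos(-8*b/5)/8 - 3*sqrt(25 - 64*b^2)/64


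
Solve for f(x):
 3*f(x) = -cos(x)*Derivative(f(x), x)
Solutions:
 f(x) = C1*(sin(x) - 1)^(3/2)/(sin(x) + 1)^(3/2)


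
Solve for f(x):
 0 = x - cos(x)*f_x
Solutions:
 f(x) = C1 + Integral(x/cos(x), x)


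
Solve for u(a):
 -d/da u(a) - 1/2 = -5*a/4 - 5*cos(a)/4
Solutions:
 u(a) = C1 + 5*a^2/8 - a/2 + 5*sin(a)/4


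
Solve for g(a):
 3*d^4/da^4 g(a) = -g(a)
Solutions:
 g(a) = (C1*sin(sqrt(2)*3^(3/4)*a/6) + C2*cos(sqrt(2)*3^(3/4)*a/6))*exp(-sqrt(2)*3^(3/4)*a/6) + (C3*sin(sqrt(2)*3^(3/4)*a/6) + C4*cos(sqrt(2)*3^(3/4)*a/6))*exp(sqrt(2)*3^(3/4)*a/6)


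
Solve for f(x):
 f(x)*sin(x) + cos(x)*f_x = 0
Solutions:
 f(x) = C1*cos(x)


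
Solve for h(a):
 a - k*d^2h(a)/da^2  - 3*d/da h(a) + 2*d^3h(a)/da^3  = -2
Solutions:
 h(a) = C1 + C2*exp(a*(k - sqrt(k^2 + 24))/4) + C3*exp(a*(k + sqrt(k^2 + 24))/4) + a^2/6 - a*k/9 + 2*a/3


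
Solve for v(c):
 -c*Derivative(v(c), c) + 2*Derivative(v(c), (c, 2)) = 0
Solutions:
 v(c) = C1 + C2*erfi(c/2)


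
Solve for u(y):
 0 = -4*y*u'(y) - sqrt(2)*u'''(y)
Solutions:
 u(y) = C1 + Integral(C2*airyai(-sqrt(2)*y) + C3*airybi(-sqrt(2)*y), y)


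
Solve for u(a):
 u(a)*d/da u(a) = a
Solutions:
 u(a) = -sqrt(C1 + a^2)
 u(a) = sqrt(C1 + a^2)


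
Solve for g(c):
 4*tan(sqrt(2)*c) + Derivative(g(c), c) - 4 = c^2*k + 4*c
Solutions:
 g(c) = C1 + c^3*k/3 + 2*c^2 + 4*c + 2*sqrt(2)*log(cos(sqrt(2)*c))


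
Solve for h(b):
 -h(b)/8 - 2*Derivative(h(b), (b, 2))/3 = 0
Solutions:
 h(b) = C1*sin(sqrt(3)*b/4) + C2*cos(sqrt(3)*b/4)


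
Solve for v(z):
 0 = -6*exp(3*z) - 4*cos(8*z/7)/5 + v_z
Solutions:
 v(z) = C1 + 2*exp(3*z) + 7*sin(8*z/7)/10


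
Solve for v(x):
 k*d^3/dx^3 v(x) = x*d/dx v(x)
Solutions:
 v(x) = C1 + Integral(C2*airyai(x*(1/k)^(1/3)) + C3*airybi(x*(1/k)^(1/3)), x)


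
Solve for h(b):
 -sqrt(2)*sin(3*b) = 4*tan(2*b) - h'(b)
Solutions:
 h(b) = C1 - 2*log(cos(2*b)) - sqrt(2)*cos(3*b)/3


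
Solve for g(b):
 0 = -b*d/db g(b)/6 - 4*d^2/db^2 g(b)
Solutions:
 g(b) = C1 + C2*erf(sqrt(3)*b/12)


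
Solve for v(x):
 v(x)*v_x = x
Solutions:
 v(x) = -sqrt(C1 + x^2)
 v(x) = sqrt(C1 + x^2)


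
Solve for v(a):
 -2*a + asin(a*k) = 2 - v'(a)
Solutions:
 v(a) = C1 + a^2 + 2*a - Piecewise((a*asin(a*k) + sqrt(-a^2*k^2 + 1)/k, Ne(k, 0)), (0, True))


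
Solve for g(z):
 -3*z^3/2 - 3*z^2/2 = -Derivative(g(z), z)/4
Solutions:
 g(z) = C1 + 3*z^4/2 + 2*z^3


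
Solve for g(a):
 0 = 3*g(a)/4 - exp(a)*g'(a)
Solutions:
 g(a) = C1*exp(-3*exp(-a)/4)


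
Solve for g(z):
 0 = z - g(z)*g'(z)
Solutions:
 g(z) = -sqrt(C1 + z^2)
 g(z) = sqrt(C1 + z^2)


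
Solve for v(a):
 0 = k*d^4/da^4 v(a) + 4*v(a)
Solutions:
 v(a) = C1*exp(-sqrt(2)*a*(-1/k)^(1/4)) + C2*exp(sqrt(2)*a*(-1/k)^(1/4)) + C3*exp(-sqrt(2)*I*a*(-1/k)^(1/4)) + C4*exp(sqrt(2)*I*a*(-1/k)^(1/4))


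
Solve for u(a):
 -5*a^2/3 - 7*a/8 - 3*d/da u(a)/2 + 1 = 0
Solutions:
 u(a) = C1 - 10*a^3/27 - 7*a^2/24 + 2*a/3


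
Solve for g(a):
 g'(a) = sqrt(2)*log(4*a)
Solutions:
 g(a) = C1 + sqrt(2)*a*log(a) - sqrt(2)*a + 2*sqrt(2)*a*log(2)


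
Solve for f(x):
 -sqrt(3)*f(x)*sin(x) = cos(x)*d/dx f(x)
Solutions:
 f(x) = C1*cos(x)^(sqrt(3))


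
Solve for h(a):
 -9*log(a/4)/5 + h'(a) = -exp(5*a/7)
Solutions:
 h(a) = C1 + 9*a*log(a)/5 + 9*a*(-2*log(2) - 1)/5 - 7*exp(5*a/7)/5


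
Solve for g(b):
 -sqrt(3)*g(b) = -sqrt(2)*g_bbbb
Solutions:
 g(b) = C1*exp(-2^(7/8)*3^(1/8)*b/2) + C2*exp(2^(7/8)*3^(1/8)*b/2) + C3*sin(2^(7/8)*3^(1/8)*b/2) + C4*cos(2^(7/8)*3^(1/8)*b/2)


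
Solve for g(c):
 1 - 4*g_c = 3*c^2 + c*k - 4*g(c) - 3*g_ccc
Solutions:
 g(c) = C1*exp(2^(1/3)*c*(2*2^(1/3)/(sqrt(65) + 9)^(1/3) + (sqrt(65) + 9)^(1/3))/6)*sin(2^(1/3)*sqrt(3)*c*(-(sqrt(65) + 9)^(1/3) + 2*2^(1/3)/(sqrt(65) + 9)^(1/3))/6) + C2*exp(2^(1/3)*c*(2*2^(1/3)/(sqrt(65) + 9)^(1/3) + (sqrt(65) + 9)^(1/3))/6)*cos(2^(1/3)*sqrt(3)*c*(-(sqrt(65) + 9)^(1/3) + 2*2^(1/3)/(sqrt(65) + 9)^(1/3))/6) + C3*exp(-2^(1/3)*c*(2*2^(1/3)/(sqrt(65) + 9)^(1/3) + (sqrt(65) + 9)^(1/3))/3) + 3*c^2/4 + c*k/4 + 3*c/2 + k/4 + 5/4


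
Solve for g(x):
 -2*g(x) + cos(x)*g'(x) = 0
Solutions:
 g(x) = C1*(sin(x) + 1)/(sin(x) - 1)


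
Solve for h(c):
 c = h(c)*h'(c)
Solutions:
 h(c) = -sqrt(C1 + c^2)
 h(c) = sqrt(C1 + c^2)


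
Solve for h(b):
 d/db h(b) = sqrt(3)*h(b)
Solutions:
 h(b) = C1*exp(sqrt(3)*b)


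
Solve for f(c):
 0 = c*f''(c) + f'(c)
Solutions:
 f(c) = C1 + C2*log(c)


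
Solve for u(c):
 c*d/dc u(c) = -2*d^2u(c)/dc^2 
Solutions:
 u(c) = C1 + C2*erf(c/2)


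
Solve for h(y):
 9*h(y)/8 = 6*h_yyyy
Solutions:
 h(y) = C1*exp(-3^(1/4)*y/2) + C2*exp(3^(1/4)*y/2) + C3*sin(3^(1/4)*y/2) + C4*cos(3^(1/4)*y/2)


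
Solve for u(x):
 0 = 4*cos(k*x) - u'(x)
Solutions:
 u(x) = C1 + 4*sin(k*x)/k


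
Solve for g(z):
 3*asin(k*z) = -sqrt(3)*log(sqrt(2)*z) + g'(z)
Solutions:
 g(z) = C1 + sqrt(3)*z*(log(z) - 1) + sqrt(3)*z*log(2)/2 + 3*Piecewise((z*asin(k*z) + sqrt(-k^2*z^2 + 1)/k, Ne(k, 0)), (0, True))


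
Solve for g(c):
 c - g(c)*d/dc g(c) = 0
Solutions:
 g(c) = -sqrt(C1 + c^2)
 g(c) = sqrt(C1 + c^2)


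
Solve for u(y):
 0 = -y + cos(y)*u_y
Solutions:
 u(y) = C1 + Integral(y/cos(y), y)


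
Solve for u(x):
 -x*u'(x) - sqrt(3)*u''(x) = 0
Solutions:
 u(x) = C1 + C2*erf(sqrt(2)*3^(3/4)*x/6)


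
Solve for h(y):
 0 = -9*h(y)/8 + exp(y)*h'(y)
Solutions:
 h(y) = C1*exp(-9*exp(-y)/8)


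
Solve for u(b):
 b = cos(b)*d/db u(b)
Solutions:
 u(b) = C1 + Integral(b/cos(b), b)


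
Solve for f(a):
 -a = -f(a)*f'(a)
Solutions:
 f(a) = -sqrt(C1 + a^2)
 f(a) = sqrt(C1 + a^2)


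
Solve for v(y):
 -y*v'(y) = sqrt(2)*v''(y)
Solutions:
 v(y) = C1 + C2*erf(2^(1/4)*y/2)


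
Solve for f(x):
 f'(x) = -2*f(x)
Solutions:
 f(x) = C1*exp(-2*x)


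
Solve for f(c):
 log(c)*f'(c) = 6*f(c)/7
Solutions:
 f(c) = C1*exp(6*li(c)/7)


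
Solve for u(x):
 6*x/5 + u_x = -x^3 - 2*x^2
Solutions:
 u(x) = C1 - x^4/4 - 2*x^3/3 - 3*x^2/5


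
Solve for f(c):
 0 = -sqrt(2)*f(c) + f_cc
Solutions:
 f(c) = C1*exp(-2^(1/4)*c) + C2*exp(2^(1/4)*c)


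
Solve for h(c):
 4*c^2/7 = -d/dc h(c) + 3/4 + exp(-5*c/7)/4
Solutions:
 h(c) = C1 - 4*c^3/21 + 3*c/4 - 7*exp(-5*c/7)/20


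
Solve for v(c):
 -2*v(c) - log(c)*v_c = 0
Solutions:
 v(c) = C1*exp(-2*li(c))


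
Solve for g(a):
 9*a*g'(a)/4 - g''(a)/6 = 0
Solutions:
 g(a) = C1 + C2*erfi(3*sqrt(3)*a/2)


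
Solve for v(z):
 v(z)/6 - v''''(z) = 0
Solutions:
 v(z) = C1*exp(-6^(3/4)*z/6) + C2*exp(6^(3/4)*z/6) + C3*sin(6^(3/4)*z/6) + C4*cos(6^(3/4)*z/6)


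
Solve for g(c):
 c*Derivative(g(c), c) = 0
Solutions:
 g(c) = C1


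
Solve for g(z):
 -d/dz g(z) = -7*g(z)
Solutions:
 g(z) = C1*exp(7*z)


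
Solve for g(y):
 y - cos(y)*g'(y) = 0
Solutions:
 g(y) = C1 + Integral(y/cos(y), y)


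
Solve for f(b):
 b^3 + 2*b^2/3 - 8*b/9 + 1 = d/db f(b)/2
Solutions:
 f(b) = C1 + b^4/2 + 4*b^3/9 - 8*b^2/9 + 2*b


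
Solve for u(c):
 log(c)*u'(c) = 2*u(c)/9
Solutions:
 u(c) = C1*exp(2*li(c)/9)


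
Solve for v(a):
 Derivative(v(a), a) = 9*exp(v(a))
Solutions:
 v(a) = log(-1/(C1 + 9*a))


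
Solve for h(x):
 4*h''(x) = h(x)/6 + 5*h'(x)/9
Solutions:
 h(x) = C1*exp(x*(5 - sqrt(241))/72) + C2*exp(x*(5 + sqrt(241))/72)


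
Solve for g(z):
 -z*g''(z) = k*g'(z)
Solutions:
 g(z) = C1 + z^(1 - re(k))*(C2*sin(log(z)*Abs(im(k))) + C3*cos(log(z)*im(k)))


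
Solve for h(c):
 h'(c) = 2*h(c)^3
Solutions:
 h(c) = -sqrt(2)*sqrt(-1/(C1 + 2*c))/2
 h(c) = sqrt(2)*sqrt(-1/(C1 + 2*c))/2


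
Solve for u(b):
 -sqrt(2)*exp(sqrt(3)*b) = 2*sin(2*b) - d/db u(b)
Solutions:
 u(b) = C1 + sqrt(6)*exp(sqrt(3)*b)/3 - cos(2*b)


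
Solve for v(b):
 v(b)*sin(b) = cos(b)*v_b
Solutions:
 v(b) = C1/cos(b)


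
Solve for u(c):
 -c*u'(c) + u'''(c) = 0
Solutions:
 u(c) = C1 + Integral(C2*airyai(c) + C3*airybi(c), c)


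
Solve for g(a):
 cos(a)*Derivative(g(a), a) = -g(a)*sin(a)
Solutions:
 g(a) = C1*cos(a)


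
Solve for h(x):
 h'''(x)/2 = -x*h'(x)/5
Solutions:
 h(x) = C1 + Integral(C2*airyai(-2^(1/3)*5^(2/3)*x/5) + C3*airybi(-2^(1/3)*5^(2/3)*x/5), x)


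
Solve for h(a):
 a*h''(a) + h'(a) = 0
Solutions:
 h(a) = C1 + C2*log(a)


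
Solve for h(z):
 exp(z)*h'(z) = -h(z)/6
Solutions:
 h(z) = C1*exp(exp(-z)/6)


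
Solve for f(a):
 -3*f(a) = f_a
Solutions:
 f(a) = C1*exp(-3*a)


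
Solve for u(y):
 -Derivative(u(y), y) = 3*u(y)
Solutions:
 u(y) = C1*exp(-3*y)


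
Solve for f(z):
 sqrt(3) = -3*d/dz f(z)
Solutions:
 f(z) = C1 - sqrt(3)*z/3


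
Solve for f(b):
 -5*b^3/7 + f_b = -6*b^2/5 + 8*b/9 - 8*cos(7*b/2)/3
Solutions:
 f(b) = C1 + 5*b^4/28 - 2*b^3/5 + 4*b^2/9 - 16*sin(7*b/2)/21


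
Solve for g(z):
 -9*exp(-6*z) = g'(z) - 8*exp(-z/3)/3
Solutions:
 g(z) = C1 + 3*exp(-6*z)/2 - 8*exp(-z/3)


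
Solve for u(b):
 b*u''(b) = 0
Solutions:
 u(b) = C1 + C2*b


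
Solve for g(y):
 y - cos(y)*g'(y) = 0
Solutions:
 g(y) = C1 + Integral(y/cos(y), y)


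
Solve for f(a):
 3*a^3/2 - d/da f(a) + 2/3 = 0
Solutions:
 f(a) = C1 + 3*a^4/8 + 2*a/3


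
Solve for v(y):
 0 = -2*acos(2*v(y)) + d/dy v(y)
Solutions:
 Integral(1/acos(2*_y), (_y, v(y))) = C1 + 2*y


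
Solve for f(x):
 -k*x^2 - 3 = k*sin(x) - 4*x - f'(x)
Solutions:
 f(x) = C1 + k*x^3/3 - k*cos(x) - 2*x^2 + 3*x


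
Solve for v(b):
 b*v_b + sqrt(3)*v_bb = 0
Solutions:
 v(b) = C1 + C2*erf(sqrt(2)*3^(3/4)*b/6)


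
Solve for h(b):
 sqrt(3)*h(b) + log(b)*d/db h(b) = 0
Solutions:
 h(b) = C1*exp(-sqrt(3)*li(b))


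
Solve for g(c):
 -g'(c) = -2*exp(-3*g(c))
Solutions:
 g(c) = log(C1 + 6*c)/3
 g(c) = log((-3^(1/3) - 3^(5/6)*I)*(C1 + 2*c)^(1/3)/2)
 g(c) = log((-3^(1/3) + 3^(5/6)*I)*(C1 + 2*c)^(1/3)/2)


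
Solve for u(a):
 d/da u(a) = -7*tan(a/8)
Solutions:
 u(a) = C1 + 56*log(cos(a/8))


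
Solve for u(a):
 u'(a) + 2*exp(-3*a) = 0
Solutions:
 u(a) = C1 + 2*exp(-3*a)/3


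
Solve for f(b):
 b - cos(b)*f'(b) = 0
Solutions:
 f(b) = C1 + Integral(b/cos(b), b)


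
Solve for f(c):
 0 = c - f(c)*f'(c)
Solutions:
 f(c) = -sqrt(C1 + c^2)
 f(c) = sqrt(C1 + c^2)


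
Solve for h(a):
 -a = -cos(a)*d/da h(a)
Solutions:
 h(a) = C1 + Integral(a/cos(a), a)


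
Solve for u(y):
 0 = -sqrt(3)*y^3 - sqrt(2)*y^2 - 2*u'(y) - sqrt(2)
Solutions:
 u(y) = C1 - sqrt(3)*y^4/8 - sqrt(2)*y^3/6 - sqrt(2)*y/2


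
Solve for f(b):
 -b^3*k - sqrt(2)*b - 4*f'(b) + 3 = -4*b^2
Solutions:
 f(b) = C1 - b^4*k/16 + b^3/3 - sqrt(2)*b^2/8 + 3*b/4


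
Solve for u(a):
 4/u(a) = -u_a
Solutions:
 u(a) = -sqrt(C1 - 8*a)
 u(a) = sqrt(C1 - 8*a)


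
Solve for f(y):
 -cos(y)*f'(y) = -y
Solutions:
 f(y) = C1 + Integral(y/cos(y), y)


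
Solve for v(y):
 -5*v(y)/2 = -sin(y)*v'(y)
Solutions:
 v(y) = C1*(cos(y) - 1)^(5/4)/(cos(y) + 1)^(5/4)


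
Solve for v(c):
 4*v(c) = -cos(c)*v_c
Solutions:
 v(c) = C1*(sin(c)^2 - 2*sin(c) + 1)/(sin(c)^2 + 2*sin(c) + 1)


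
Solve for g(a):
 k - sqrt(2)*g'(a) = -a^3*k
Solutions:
 g(a) = C1 + sqrt(2)*a^4*k/8 + sqrt(2)*a*k/2


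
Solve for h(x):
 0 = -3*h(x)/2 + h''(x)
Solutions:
 h(x) = C1*exp(-sqrt(6)*x/2) + C2*exp(sqrt(6)*x/2)


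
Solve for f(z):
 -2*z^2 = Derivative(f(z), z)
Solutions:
 f(z) = C1 - 2*z^3/3


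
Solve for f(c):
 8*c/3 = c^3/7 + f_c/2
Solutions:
 f(c) = C1 - c^4/14 + 8*c^2/3


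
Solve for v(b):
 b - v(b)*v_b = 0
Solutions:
 v(b) = -sqrt(C1 + b^2)
 v(b) = sqrt(C1 + b^2)


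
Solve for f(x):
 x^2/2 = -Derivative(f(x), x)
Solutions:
 f(x) = C1 - x^3/6


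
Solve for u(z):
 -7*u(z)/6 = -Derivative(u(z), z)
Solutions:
 u(z) = C1*exp(7*z/6)


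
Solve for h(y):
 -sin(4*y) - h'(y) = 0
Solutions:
 h(y) = C1 + cos(4*y)/4


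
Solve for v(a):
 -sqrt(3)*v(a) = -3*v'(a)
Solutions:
 v(a) = C1*exp(sqrt(3)*a/3)


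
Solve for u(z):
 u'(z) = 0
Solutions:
 u(z) = C1


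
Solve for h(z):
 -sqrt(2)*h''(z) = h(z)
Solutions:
 h(z) = C1*sin(2^(3/4)*z/2) + C2*cos(2^(3/4)*z/2)


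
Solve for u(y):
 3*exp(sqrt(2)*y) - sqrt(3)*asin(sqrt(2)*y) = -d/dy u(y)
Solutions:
 u(y) = C1 + sqrt(3)*(y*asin(sqrt(2)*y) + sqrt(2)*sqrt(1 - 2*y^2)/2) - 3*sqrt(2)*exp(sqrt(2)*y)/2


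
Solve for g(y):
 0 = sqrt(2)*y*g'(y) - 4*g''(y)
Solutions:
 g(y) = C1 + C2*erfi(2^(3/4)*y/4)


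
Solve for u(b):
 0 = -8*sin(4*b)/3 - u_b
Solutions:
 u(b) = C1 + 2*cos(4*b)/3


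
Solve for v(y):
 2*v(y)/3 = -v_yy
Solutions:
 v(y) = C1*sin(sqrt(6)*y/3) + C2*cos(sqrt(6)*y/3)


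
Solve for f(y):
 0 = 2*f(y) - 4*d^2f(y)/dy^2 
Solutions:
 f(y) = C1*exp(-sqrt(2)*y/2) + C2*exp(sqrt(2)*y/2)


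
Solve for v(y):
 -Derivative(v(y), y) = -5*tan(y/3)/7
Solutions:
 v(y) = C1 - 15*log(cos(y/3))/7


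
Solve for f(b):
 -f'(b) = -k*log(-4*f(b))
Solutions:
 Integral(1/(log(-_y) + 2*log(2)), (_y, f(b))) = C1 + b*k


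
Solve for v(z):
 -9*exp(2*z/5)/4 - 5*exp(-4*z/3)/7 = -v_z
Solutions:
 v(z) = C1 + 45*exp(2*z/5)/8 - 15*exp(-4*z/3)/28


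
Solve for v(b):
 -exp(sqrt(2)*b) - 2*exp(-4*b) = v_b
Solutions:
 v(b) = C1 - sqrt(2)*exp(sqrt(2)*b)/2 + exp(-4*b)/2


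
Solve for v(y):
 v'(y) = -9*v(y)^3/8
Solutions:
 v(y) = -2*sqrt(-1/(C1 - 9*y))
 v(y) = 2*sqrt(-1/(C1 - 9*y))


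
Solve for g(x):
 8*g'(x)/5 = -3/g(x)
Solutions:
 g(x) = -sqrt(C1 - 15*x)/2
 g(x) = sqrt(C1 - 15*x)/2


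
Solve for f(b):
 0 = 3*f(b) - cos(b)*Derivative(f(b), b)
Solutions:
 f(b) = C1*(sin(b) + 1)^(3/2)/(sin(b) - 1)^(3/2)


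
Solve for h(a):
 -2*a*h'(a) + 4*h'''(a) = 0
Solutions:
 h(a) = C1 + Integral(C2*airyai(2^(2/3)*a/2) + C3*airybi(2^(2/3)*a/2), a)


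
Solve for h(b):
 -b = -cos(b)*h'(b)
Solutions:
 h(b) = C1 + Integral(b/cos(b), b)


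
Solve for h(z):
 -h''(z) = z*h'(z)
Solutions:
 h(z) = C1 + C2*erf(sqrt(2)*z/2)


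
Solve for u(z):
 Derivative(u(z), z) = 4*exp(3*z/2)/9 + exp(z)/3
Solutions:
 u(z) = C1 + 8*exp(3*z/2)/27 + exp(z)/3


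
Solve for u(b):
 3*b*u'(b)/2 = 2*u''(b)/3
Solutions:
 u(b) = C1 + C2*erfi(3*sqrt(2)*b/4)


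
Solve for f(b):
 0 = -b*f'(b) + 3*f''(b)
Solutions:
 f(b) = C1 + C2*erfi(sqrt(6)*b/6)


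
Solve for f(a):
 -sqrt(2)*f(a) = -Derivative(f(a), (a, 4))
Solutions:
 f(a) = C1*exp(-2^(1/8)*a) + C2*exp(2^(1/8)*a) + C3*sin(2^(1/8)*a) + C4*cos(2^(1/8)*a)


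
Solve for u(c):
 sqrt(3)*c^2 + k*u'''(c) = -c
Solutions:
 u(c) = C1 + C2*c + C3*c^2 - sqrt(3)*c^5/(60*k) - c^4/(24*k)


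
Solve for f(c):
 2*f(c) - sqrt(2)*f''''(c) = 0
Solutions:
 f(c) = C1*exp(-2^(1/8)*c) + C2*exp(2^(1/8)*c) + C3*sin(2^(1/8)*c) + C4*cos(2^(1/8)*c)


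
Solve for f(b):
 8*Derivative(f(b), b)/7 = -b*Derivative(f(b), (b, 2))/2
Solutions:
 f(b) = C1 + C2/b^(9/7)


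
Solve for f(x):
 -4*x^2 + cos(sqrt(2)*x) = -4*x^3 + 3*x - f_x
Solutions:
 f(x) = C1 - x^4 + 4*x^3/3 + 3*x^2/2 - sqrt(2)*sin(sqrt(2)*x)/2


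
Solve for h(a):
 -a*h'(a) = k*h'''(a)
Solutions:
 h(a) = C1 + Integral(C2*airyai(a*(-1/k)^(1/3)) + C3*airybi(a*(-1/k)^(1/3)), a)


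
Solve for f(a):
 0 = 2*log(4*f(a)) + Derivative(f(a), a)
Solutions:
 Integral(1/(log(_y) + 2*log(2)), (_y, f(a)))/2 = C1 - a


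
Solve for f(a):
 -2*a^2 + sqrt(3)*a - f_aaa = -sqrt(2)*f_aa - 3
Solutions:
 f(a) = C1 + C2*a + C3*exp(sqrt(2)*a) + sqrt(2)*a^4/12 + a^3*(4 - sqrt(6))/12 + a^2*(-sqrt(3) - sqrt(2))/4


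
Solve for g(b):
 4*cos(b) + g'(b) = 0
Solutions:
 g(b) = C1 - 4*sin(b)


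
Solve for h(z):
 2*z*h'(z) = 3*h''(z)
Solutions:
 h(z) = C1 + C2*erfi(sqrt(3)*z/3)


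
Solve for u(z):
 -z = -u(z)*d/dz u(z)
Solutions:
 u(z) = -sqrt(C1 + z^2)
 u(z) = sqrt(C1 + z^2)


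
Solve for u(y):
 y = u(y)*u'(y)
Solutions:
 u(y) = -sqrt(C1 + y^2)
 u(y) = sqrt(C1 + y^2)


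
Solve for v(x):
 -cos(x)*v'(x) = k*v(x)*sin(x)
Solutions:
 v(x) = C1*exp(k*log(cos(x)))


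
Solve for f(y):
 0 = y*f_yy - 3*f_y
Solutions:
 f(y) = C1 + C2*y^4


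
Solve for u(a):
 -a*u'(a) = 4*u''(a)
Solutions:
 u(a) = C1 + C2*erf(sqrt(2)*a/4)


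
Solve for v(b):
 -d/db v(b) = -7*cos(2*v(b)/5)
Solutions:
 -7*b - 5*log(sin(2*v(b)/5) - 1)/4 + 5*log(sin(2*v(b)/5) + 1)/4 = C1


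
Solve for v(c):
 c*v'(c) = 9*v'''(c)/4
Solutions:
 v(c) = C1 + Integral(C2*airyai(2^(2/3)*3^(1/3)*c/3) + C3*airybi(2^(2/3)*3^(1/3)*c/3), c)


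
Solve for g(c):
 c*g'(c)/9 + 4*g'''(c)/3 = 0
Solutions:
 g(c) = C1 + Integral(C2*airyai(-18^(1/3)*c/6) + C3*airybi(-18^(1/3)*c/6), c)


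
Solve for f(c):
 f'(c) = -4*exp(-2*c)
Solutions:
 f(c) = C1 + 2*exp(-2*c)


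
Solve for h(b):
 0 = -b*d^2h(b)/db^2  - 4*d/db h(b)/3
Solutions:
 h(b) = C1 + C2/b^(1/3)


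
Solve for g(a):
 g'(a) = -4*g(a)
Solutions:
 g(a) = C1*exp(-4*a)


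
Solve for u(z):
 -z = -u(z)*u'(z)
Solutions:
 u(z) = -sqrt(C1 + z^2)
 u(z) = sqrt(C1 + z^2)


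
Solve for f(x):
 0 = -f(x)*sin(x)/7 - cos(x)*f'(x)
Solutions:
 f(x) = C1*cos(x)^(1/7)


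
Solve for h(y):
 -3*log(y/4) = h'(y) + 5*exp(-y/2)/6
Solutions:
 h(y) = C1 - 3*y*log(y) + 3*y*(1 + 2*log(2)) + 5*exp(-y/2)/3


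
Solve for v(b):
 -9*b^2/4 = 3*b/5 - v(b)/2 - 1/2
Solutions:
 v(b) = 9*b^2/2 + 6*b/5 - 1


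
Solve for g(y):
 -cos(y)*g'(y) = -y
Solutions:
 g(y) = C1 + Integral(y/cos(y), y)


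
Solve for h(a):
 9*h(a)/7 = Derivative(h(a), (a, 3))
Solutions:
 h(a) = C3*exp(21^(2/3)*a/7) + (C1*sin(3*3^(1/6)*7^(2/3)*a/14) + C2*cos(3*3^(1/6)*7^(2/3)*a/14))*exp(-21^(2/3)*a/14)


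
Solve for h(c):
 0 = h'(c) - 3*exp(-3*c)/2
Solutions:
 h(c) = C1 - exp(-3*c)/2


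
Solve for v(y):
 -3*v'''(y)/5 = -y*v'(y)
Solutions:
 v(y) = C1 + Integral(C2*airyai(3^(2/3)*5^(1/3)*y/3) + C3*airybi(3^(2/3)*5^(1/3)*y/3), y)


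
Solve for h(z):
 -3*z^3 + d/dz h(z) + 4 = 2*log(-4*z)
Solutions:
 h(z) = C1 + 3*z^4/4 + 2*z*log(-z) + 2*z*(-3 + 2*log(2))


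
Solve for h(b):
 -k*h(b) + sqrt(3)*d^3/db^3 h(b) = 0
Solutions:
 h(b) = C1*exp(3^(5/6)*b*k^(1/3)/3) + C2*exp(b*k^(1/3)*(-3^(5/6) + 3*3^(1/3)*I)/6) + C3*exp(-b*k^(1/3)*(3^(5/6) + 3*3^(1/3)*I)/6)


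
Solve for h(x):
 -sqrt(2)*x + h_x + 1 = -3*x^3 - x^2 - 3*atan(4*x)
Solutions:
 h(x) = C1 - 3*x^4/4 - x^3/3 + sqrt(2)*x^2/2 - 3*x*atan(4*x) - x + 3*log(16*x^2 + 1)/8


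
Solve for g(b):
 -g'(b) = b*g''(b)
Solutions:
 g(b) = C1 + C2*log(b)


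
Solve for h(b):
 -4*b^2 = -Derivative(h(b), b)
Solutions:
 h(b) = C1 + 4*b^3/3


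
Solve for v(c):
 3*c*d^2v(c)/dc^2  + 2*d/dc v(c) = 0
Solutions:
 v(c) = C1 + C2*c^(1/3)


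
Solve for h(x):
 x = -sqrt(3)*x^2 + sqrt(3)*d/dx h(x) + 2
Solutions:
 h(x) = C1 + x^3/3 + sqrt(3)*x^2/6 - 2*sqrt(3)*x/3


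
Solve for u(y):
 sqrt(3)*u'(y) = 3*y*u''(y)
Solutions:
 u(y) = C1 + C2*y^(sqrt(3)/3 + 1)


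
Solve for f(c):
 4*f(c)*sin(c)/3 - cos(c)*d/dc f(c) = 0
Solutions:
 f(c) = C1/cos(c)^(4/3)


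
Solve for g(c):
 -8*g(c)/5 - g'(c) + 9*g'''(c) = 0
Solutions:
 g(c) = C1*exp(-c*(5*45^(1/3)/(sqrt(11589) + 108)^(1/3) + 75^(1/3)*(sqrt(11589) + 108)^(1/3))/90)*sin(3^(1/6)*5^(1/3)*c*(-3^(2/3)*5^(1/3)*(sqrt(11589) + 108)^(1/3) + 15/(sqrt(11589) + 108)^(1/3))/90) + C2*exp(-c*(5*45^(1/3)/(sqrt(11589) + 108)^(1/3) + 75^(1/3)*(sqrt(11589) + 108)^(1/3))/90)*cos(3^(1/6)*5^(1/3)*c*(-3^(2/3)*5^(1/3)*(sqrt(11589) + 108)^(1/3) + 15/(sqrt(11589) + 108)^(1/3))/90) + C3*exp(c*(5*45^(1/3)/(sqrt(11589) + 108)^(1/3) + 75^(1/3)*(sqrt(11589) + 108)^(1/3))/45)


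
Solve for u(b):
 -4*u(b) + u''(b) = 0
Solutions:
 u(b) = C1*exp(-2*b) + C2*exp(2*b)


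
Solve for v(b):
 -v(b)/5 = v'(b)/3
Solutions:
 v(b) = C1*exp(-3*b/5)


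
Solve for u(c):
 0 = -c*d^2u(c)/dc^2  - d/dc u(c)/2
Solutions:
 u(c) = C1 + C2*sqrt(c)


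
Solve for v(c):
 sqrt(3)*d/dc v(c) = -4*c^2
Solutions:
 v(c) = C1 - 4*sqrt(3)*c^3/9


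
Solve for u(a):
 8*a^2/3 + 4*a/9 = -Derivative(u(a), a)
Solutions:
 u(a) = C1 - 8*a^3/9 - 2*a^2/9


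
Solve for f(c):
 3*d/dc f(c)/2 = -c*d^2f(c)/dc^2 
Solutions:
 f(c) = C1 + C2/sqrt(c)


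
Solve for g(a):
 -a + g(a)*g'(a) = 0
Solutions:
 g(a) = -sqrt(C1 + a^2)
 g(a) = sqrt(C1 + a^2)


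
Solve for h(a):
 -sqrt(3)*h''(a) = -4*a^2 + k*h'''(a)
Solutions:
 h(a) = C1 + C2*a + C3*exp(-sqrt(3)*a/k) + sqrt(3)*a^4/9 - 4*a^3*k/9 + 4*sqrt(3)*a^2*k^2/9


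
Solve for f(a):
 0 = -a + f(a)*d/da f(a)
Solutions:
 f(a) = -sqrt(C1 + a^2)
 f(a) = sqrt(C1 + a^2)


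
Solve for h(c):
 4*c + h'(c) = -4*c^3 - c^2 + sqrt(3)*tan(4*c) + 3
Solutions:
 h(c) = C1 - c^4 - c^3/3 - 2*c^2 + 3*c - sqrt(3)*log(cos(4*c))/4


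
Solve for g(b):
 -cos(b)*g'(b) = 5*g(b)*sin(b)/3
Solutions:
 g(b) = C1*cos(b)^(5/3)


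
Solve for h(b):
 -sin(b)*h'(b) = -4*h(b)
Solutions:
 h(b) = C1*(cos(b)^2 - 2*cos(b) + 1)/(cos(b)^2 + 2*cos(b) + 1)


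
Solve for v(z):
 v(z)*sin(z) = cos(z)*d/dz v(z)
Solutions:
 v(z) = C1/cos(z)


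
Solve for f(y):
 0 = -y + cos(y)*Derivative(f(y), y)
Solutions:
 f(y) = C1 + Integral(y/cos(y), y)


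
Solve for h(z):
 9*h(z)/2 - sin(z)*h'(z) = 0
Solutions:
 h(z) = C1*(cos(z) - 1)^(1/4)*(cos(z)^2 - 2*cos(z) + 1)/((cos(z) + 1)^(1/4)*(cos(z)^2 + 2*cos(z) + 1))


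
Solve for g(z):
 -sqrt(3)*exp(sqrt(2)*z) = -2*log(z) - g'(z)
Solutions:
 g(z) = C1 - 2*z*log(z) + 2*z + sqrt(6)*exp(sqrt(2)*z)/2
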